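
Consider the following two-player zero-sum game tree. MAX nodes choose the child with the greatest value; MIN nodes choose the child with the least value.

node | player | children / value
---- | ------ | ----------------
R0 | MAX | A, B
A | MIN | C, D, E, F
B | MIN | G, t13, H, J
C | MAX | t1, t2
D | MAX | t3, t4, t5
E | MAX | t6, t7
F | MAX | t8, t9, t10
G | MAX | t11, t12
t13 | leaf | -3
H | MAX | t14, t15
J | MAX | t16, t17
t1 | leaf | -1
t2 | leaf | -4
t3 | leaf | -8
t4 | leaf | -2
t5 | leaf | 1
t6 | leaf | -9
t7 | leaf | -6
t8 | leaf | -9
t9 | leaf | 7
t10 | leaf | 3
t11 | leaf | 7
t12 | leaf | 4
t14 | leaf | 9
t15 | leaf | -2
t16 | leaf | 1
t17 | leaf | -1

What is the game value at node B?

-3

G (MAX): max(7, 4) = 7
H (MAX): max(9, -2) = 9
J (MAX): max(1, -1) = 1
B (MIN): min(7, -3, 9, 1) = -3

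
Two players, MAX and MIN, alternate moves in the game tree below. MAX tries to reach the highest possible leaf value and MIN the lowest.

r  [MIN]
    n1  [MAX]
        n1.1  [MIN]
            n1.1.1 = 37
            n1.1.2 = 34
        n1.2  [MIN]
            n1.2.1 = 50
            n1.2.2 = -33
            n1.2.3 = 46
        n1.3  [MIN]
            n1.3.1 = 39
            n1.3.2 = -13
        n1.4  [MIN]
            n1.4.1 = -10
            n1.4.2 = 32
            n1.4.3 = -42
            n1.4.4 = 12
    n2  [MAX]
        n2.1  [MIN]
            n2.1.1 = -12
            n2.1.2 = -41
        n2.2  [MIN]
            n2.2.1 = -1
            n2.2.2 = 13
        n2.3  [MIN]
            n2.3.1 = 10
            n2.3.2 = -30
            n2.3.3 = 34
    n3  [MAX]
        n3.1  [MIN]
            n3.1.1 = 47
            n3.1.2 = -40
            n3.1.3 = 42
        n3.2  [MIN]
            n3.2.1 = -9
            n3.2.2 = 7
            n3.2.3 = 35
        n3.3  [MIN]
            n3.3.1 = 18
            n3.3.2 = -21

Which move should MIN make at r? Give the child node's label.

n3

n1.1 (MIN): min(37, 34) = 34
n1.2 (MIN): min(50, -33, 46) = -33
n1.3 (MIN): min(39, -13) = -13
n1.4 (MIN): min(-10, 32, -42, 12) = -42
n1 (MAX): max(34, -33, -13, -42) = 34
n2.1 (MIN): min(-12, -41) = -41
n2.2 (MIN): min(-1, 13) = -1
n2.3 (MIN): min(10, -30, 34) = -30
n2 (MAX): max(-41, -1, -30) = -1
n3.1 (MIN): min(47, -40, 42) = -40
n3.2 (MIN): min(-9, 7, 35) = -9
n3.3 (MIN): min(18, -21) = -21
n3 (MAX): max(-40, -9, -21) = -9
r (MIN): min(34, -1, -9) = -9
MIN at r wants the lowest of {n1=34, n2=-1, n3=-9}, so chooses n3.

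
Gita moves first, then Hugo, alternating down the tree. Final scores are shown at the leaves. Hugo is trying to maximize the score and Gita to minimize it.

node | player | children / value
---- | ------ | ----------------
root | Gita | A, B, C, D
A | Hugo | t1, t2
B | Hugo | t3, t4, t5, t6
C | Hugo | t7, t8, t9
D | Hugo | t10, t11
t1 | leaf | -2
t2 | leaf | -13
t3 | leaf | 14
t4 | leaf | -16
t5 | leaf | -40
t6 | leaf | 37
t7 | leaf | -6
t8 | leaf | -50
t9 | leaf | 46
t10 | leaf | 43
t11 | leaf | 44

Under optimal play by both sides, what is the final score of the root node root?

A (Hugo): max(-2, -13) = -2
B (Hugo): max(14, -16, -40, 37) = 37
C (Hugo): max(-6, -50, 46) = 46
D (Hugo): max(43, 44) = 44
root (Gita): min(-2, 37, 46, 44) = -2

-2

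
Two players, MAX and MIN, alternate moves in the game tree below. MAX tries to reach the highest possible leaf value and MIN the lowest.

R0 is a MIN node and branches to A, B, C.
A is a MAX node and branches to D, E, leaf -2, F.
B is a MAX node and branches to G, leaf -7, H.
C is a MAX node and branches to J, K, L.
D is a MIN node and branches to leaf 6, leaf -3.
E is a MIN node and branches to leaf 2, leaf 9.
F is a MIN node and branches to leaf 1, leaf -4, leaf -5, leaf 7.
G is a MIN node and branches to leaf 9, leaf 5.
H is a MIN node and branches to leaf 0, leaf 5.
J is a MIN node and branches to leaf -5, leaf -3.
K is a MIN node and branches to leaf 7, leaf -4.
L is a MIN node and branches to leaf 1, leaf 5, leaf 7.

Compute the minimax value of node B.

5

G (MIN): min(9, 5) = 5
H (MIN): min(0, 5) = 0
B (MAX): max(5, -7, 0) = 5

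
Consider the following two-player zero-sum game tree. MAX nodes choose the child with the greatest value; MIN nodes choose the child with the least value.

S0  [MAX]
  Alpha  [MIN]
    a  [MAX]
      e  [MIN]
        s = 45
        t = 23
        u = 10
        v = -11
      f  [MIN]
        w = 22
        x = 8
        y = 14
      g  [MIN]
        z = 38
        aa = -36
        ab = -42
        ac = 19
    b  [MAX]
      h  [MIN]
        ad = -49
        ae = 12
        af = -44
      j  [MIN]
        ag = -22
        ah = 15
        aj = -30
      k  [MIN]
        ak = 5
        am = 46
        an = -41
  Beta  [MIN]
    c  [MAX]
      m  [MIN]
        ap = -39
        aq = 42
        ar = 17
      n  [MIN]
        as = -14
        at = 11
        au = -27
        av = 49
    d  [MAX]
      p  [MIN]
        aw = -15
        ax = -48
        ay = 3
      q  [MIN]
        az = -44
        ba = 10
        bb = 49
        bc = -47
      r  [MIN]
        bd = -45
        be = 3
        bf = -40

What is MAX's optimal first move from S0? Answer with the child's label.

Alpha

e (MIN): min(45, 23, 10, -11) = -11
f (MIN): min(22, 8, 14) = 8
g (MIN): min(38, -36, -42, 19) = -42
a (MAX): max(-11, 8, -42) = 8
h (MIN): min(-49, 12, -44) = -49
j (MIN): min(-22, 15, -30) = -30
k (MIN): min(5, 46, -41) = -41
b (MAX): max(-49, -30, -41) = -30
Alpha (MIN): min(8, -30) = -30
m (MIN): min(-39, 42, 17) = -39
n (MIN): min(-14, 11, -27, 49) = -27
c (MAX): max(-39, -27) = -27
p (MIN): min(-15, -48, 3) = -48
q (MIN): min(-44, 10, 49, -47) = -47
r (MIN): min(-45, 3, -40) = -45
d (MAX): max(-48, -47, -45) = -45
Beta (MIN): min(-27, -45) = -45
S0 (MAX): max(-30, -45) = -30
MAX at S0 wants the highest of {Alpha=-30, Beta=-45}, so chooses Alpha.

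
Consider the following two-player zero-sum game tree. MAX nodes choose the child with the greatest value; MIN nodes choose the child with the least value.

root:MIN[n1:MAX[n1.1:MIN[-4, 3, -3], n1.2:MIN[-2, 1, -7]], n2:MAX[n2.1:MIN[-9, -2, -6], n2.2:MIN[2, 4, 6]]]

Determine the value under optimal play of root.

-4

n1.1 (MIN): min(-4, 3, -3) = -4
n1.2 (MIN): min(-2, 1, -7) = -7
n1 (MAX): max(-4, -7) = -4
n2.1 (MIN): min(-9, -2, -6) = -9
n2.2 (MIN): min(2, 4, 6) = 2
n2 (MAX): max(-9, 2) = 2
root (MIN): min(-4, 2) = -4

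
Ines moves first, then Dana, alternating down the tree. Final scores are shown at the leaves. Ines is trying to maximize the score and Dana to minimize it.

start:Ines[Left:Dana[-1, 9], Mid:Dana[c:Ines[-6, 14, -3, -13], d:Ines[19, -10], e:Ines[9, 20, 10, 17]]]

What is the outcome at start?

Left (Dana): min(-1, 9) = -1
c (Ines): max(-6, 14, -3, -13) = 14
d (Ines): max(19, -10) = 19
e (Ines): max(9, 20, 10, 17) = 20
Mid (Dana): min(14, 19, 20) = 14
start (Ines): max(-1, 14) = 14

14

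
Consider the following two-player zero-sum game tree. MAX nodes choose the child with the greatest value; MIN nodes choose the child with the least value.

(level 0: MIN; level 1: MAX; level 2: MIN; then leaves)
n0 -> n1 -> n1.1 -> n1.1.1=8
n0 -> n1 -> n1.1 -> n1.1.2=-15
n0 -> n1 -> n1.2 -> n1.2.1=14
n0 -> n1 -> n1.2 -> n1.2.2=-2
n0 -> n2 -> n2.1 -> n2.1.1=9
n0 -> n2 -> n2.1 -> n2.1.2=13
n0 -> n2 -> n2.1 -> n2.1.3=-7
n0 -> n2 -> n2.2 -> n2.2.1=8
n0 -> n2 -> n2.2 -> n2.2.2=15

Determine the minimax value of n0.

-2

n1.1 (MIN): min(8, -15) = -15
n1.2 (MIN): min(14, -2) = -2
n1 (MAX): max(-15, -2) = -2
n2.1 (MIN): min(9, 13, -7) = -7
n2.2 (MIN): min(8, 15) = 8
n2 (MAX): max(-7, 8) = 8
n0 (MIN): min(-2, 8) = -2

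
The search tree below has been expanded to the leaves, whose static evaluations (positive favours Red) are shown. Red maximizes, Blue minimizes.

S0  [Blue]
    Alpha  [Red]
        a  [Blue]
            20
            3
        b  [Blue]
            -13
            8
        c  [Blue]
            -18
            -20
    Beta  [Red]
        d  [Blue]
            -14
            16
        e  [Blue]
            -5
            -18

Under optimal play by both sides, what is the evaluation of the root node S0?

-14

a (Blue): min(20, 3) = 3
b (Blue): min(-13, 8) = -13
c (Blue): min(-18, -20) = -20
Alpha (Red): max(3, -13, -20) = 3
d (Blue): min(-14, 16) = -14
e (Blue): min(-5, -18) = -18
Beta (Red): max(-14, -18) = -14
S0 (Blue): min(3, -14) = -14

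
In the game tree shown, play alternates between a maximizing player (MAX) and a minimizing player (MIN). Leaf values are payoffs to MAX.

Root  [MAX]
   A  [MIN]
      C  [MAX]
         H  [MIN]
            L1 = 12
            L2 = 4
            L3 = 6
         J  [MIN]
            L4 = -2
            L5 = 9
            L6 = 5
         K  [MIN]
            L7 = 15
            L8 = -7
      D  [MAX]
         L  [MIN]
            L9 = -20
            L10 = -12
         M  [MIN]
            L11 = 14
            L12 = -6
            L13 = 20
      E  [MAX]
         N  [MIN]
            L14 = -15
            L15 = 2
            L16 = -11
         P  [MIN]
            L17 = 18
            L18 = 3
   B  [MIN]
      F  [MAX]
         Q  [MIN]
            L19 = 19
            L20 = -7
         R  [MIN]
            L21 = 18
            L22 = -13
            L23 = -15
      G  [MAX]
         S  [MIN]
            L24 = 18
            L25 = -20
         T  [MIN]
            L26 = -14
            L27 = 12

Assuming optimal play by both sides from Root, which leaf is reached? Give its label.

L12

H (MIN): min(12, 4, 6) = 4
J (MIN): min(-2, 9, 5) = -2
K (MIN): min(15, -7) = -7
C (MAX): max(4, -2, -7) = 4
L (MIN): min(-20, -12) = -20
M (MIN): min(14, -6, 20) = -6
D (MAX): max(-20, -6) = -6
N (MIN): min(-15, 2, -11) = -15
P (MIN): min(18, 3) = 3
E (MAX): max(-15, 3) = 3
A (MIN): min(4, -6, 3) = -6
Q (MIN): min(19, -7) = -7
R (MIN): min(18, -13, -15) = -15
F (MAX): max(-7, -15) = -7
S (MIN): min(18, -20) = -20
T (MIN): min(-14, 12) = -14
G (MAX): max(-20, -14) = -14
B (MIN): min(-7, -14) = -14
Root (MAX): max(-6, -14) = -6
At Root, MAX picks A (highest: -6).
At A, MIN picks D (lowest: -6).
At D, MAX picks M (highest: -6).
At M, MIN picks L12 (lowest: -6).
Terminal value -6.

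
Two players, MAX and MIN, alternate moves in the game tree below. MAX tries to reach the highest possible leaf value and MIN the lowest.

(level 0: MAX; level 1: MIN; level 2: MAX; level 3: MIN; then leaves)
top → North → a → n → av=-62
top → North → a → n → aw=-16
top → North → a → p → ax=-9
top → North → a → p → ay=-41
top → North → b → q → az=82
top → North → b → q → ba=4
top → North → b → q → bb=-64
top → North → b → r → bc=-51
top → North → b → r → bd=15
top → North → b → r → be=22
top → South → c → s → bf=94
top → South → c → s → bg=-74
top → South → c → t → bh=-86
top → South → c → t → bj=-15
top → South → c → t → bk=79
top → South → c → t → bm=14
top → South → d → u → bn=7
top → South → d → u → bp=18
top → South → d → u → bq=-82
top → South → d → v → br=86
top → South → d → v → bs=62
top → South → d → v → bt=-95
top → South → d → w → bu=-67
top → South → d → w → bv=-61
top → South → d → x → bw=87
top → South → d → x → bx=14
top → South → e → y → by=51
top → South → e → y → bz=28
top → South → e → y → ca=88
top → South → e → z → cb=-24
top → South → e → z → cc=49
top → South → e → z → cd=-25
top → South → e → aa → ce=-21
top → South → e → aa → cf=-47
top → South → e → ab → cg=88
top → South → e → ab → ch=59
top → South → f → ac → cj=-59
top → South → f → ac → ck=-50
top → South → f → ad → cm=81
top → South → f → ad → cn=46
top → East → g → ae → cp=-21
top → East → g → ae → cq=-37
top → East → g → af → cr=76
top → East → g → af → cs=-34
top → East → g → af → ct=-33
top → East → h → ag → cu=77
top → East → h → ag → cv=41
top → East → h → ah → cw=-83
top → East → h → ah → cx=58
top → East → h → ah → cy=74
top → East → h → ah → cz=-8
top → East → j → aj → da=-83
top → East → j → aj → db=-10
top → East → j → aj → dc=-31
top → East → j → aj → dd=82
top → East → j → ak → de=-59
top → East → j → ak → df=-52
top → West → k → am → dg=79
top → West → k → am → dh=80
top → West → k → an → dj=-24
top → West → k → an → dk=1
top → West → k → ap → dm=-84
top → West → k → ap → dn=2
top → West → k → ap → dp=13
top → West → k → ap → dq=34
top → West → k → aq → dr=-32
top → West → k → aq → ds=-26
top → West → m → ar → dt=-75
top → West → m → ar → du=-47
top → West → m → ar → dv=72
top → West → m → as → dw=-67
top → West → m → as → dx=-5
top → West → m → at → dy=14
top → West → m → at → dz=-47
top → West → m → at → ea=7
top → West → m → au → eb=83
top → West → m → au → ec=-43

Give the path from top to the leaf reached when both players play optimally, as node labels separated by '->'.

top -> West -> m -> au -> ec

n (MIN): min(-62, -16) = -62
p (MIN): min(-9, -41) = -41
a (MAX): max(-62, -41) = -41
q (MIN): min(82, 4, -64) = -64
r (MIN): min(-51, 15, 22) = -51
b (MAX): max(-64, -51) = -51
North (MIN): min(-41, -51) = -51
s (MIN): min(94, -74) = -74
t (MIN): min(-86, -15, 79, 14) = -86
c (MAX): max(-74, -86) = -74
u (MIN): min(7, 18, -82) = -82
v (MIN): min(86, 62, -95) = -95
w (MIN): min(-67, -61) = -67
x (MIN): min(87, 14) = 14
d (MAX): max(-82, -95, -67, 14) = 14
y (MIN): min(51, 28, 88) = 28
z (MIN): min(-24, 49, -25) = -25
aa (MIN): min(-21, -47) = -47
ab (MIN): min(88, 59) = 59
e (MAX): max(28, -25, -47, 59) = 59
ac (MIN): min(-59, -50) = -59
ad (MIN): min(81, 46) = 46
f (MAX): max(-59, 46) = 46
South (MIN): min(-74, 14, 59, 46) = -74
ae (MIN): min(-21, -37) = -37
af (MIN): min(76, -34, -33) = -34
g (MAX): max(-37, -34) = -34
ag (MIN): min(77, 41) = 41
ah (MIN): min(-83, 58, 74, -8) = -83
h (MAX): max(41, -83) = 41
aj (MIN): min(-83, -10, -31, 82) = -83
ak (MIN): min(-59, -52) = -59
j (MAX): max(-83, -59) = -59
East (MIN): min(-34, 41, -59) = -59
am (MIN): min(79, 80) = 79
an (MIN): min(-24, 1) = -24
ap (MIN): min(-84, 2, 13, 34) = -84
aq (MIN): min(-32, -26) = -32
k (MAX): max(79, -24, -84, -32) = 79
ar (MIN): min(-75, -47, 72) = -75
as (MIN): min(-67, -5) = -67
at (MIN): min(14, -47, 7) = -47
au (MIN): min(83, -43) = -43
m (MAX): max(-75, -67, -47, -43) = -43
West (MIN): min(79, -43) = -43
top (MAX): max(-51, -74, -59, -43) = -43
At top, MAX picks West (highest: -43).
At West, MIN picks m (lowest: -43).
At m, MAX picks au (highest: -43).
At au, MIN picks ec (lowest: -43).
Terminal value -43.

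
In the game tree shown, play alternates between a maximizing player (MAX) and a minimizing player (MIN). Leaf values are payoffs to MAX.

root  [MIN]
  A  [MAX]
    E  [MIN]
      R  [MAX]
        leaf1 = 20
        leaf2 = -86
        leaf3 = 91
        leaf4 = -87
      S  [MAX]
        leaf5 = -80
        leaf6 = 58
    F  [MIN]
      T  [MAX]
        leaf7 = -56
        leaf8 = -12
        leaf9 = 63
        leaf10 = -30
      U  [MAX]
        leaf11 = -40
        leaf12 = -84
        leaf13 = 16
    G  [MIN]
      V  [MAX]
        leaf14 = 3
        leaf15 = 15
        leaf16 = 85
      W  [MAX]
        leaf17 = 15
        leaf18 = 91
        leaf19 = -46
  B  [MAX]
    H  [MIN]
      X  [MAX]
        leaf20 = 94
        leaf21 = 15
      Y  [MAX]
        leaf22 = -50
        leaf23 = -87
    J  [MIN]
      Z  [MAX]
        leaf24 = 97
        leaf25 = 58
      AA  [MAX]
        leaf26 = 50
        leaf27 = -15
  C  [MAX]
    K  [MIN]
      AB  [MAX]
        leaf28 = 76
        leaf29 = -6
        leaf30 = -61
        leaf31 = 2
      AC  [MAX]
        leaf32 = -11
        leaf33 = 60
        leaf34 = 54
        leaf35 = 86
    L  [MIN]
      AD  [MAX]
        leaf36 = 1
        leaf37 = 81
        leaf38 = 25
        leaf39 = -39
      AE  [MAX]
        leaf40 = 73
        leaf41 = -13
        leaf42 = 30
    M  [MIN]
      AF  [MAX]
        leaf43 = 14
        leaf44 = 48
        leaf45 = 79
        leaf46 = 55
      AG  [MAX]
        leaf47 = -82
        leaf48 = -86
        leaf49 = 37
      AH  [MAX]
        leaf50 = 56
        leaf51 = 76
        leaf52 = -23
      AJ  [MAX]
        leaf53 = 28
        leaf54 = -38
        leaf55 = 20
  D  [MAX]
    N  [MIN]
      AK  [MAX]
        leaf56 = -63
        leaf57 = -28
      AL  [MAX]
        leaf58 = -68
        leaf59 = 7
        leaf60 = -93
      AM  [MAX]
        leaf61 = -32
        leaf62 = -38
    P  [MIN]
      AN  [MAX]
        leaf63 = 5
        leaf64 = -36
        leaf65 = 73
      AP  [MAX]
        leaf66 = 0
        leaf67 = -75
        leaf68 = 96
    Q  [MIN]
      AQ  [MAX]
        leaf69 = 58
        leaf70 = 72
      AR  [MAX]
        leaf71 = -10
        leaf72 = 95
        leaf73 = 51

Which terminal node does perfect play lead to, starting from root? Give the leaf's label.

leaf26

R (MAX): max(20, -86, 91, -87) = 91
S (MAX): max(-80, 58) = 58
E (MIN): min(91, 58) = 58
T (MAX): max(-56, -12, 63, -30) = 63
U (MAX): max(-40, -84, 16) = 16
F (MIN): min(63, 16) = 16
V (MAX): max(3, 15, 85) = 85
W (MAX): max(15, 91, -46) = 91
G (MIN): min(85, 91) = 85
A (MAX): max(58, 16, 85) = 85
X (MAX): max(94, 15) = 94
Y (MAX): max(-50, -87) = -50
H (MIN): min(94, -50) = -50
Z (MAX): max(97, 58) = 97
AA (MAX): max(50, -15) = 50
J (MIN): min(97, 50) = 50
B (MAX): max(-50, 50) = 50
AB (MAX): max(76, -6, -61, 2) = 76
AC (MAX): max(-11, 60, 54, 86) = 86
K (MIN): min(76, 86) = 76
AD (MAX): max(1, 81, 25, -39) = 81
AE (MAX): max(73, -13, 30) = 73
L (MIN): min(81, 73) = 73
AF (MAX): max(14, 48, 79, 55) = 79
AG (MAX): max(-82, -86, 37) = 37
AH (MAX): max(56, 76, -23) = 76
AJ (MAX): max(28, -38, 20) = 28
M (MIN): min(79, 37, 76, 28) = 28
C (MAX): max(76, 73, 28) = 76
AK (MAX): max(-63, -28) = -28
AL (MAX): max(-68, 7, -93) = 7
AM (MAX): max(-32, -38) = -32
N (MIN): min(-28, 7, -32) = -32
AN (MAX): max(5, -36, 73) = 73
AP (MAX): max(0, -75, 96) = 96
P (MIN): min(73, 96) = 73
AQ (MAX): max(58, 72) = 72
AR (MAX): max(-10, 95, 51) = 95
Q (MIN): min(72, 95) = 72
D (MAX): max(-32, 73, 72) = 73
root (MIN): min(85, 50, 76, 73) = 50
At root, MIN picks B (lowest: 50).
At B, MAX picks J (highest: 50).
At J, MIN picks AA (lowest: 50).
At AA, MAX picks leaf26 (highest: 50).
Terminal value 50.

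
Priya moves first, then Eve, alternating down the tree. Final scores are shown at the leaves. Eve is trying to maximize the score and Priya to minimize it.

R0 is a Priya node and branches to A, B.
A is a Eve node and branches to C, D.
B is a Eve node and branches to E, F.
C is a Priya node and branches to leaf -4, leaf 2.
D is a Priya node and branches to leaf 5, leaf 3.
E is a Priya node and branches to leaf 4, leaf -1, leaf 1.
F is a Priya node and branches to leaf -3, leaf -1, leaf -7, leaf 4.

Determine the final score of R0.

-1

C (Priya): min(-4, 2) = -4
D (Priya): min(5, 3) = 3
A (Eve): max(-4, 3) = 3
E (Priya): min(4, -1, 1) = -1
F (Priya): min(-3, -1, -7, 4) = -7
B (Eve): max(-1, -7) = -1
R0 (Priya): min(3, -1) = -1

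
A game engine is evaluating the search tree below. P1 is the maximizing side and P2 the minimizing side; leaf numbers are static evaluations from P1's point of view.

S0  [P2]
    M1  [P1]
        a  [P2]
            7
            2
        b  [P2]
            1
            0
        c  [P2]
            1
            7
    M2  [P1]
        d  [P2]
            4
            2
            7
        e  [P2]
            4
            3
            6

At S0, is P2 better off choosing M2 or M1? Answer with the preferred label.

d (P2): min(4, 2, 7) = 2
e (P2): min(4, 3, 6) = 3
M2 (P1): max(2, 3) = 3
a (P2): min(7, 2) = 2
b (P2): min(1, 0) = 0
c (P2): min(1, 7) = 1
M1 (P1): max(2, 0, 1) = 2
P2 prefers the lower value; M2=3, M1=2. M1 is better since 2 < 3.

M1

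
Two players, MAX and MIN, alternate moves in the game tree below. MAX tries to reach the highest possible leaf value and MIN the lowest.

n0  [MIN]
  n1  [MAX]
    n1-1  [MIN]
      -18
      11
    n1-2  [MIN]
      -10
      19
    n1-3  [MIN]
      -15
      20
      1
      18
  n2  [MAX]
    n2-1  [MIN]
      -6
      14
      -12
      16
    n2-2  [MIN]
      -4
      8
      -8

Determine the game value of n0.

n1-1 (MIN): min(-18, 11) = -18
n1-2 (MIN): min(-10, 19) = -10
n1-3 (MIN): min(-15, 20, 1, 18) = -15
n1 (MAX): max(-18, -10, -15) = -10
n2-1 (MIN): min(-6, 14, -12, 16) = -12
n2-2 (MIN): min(-4, 8, -8) = -8
n2 (MAX): max(-12, -8) = -8
n0 (MIN): min(-10, -8) = -10

-10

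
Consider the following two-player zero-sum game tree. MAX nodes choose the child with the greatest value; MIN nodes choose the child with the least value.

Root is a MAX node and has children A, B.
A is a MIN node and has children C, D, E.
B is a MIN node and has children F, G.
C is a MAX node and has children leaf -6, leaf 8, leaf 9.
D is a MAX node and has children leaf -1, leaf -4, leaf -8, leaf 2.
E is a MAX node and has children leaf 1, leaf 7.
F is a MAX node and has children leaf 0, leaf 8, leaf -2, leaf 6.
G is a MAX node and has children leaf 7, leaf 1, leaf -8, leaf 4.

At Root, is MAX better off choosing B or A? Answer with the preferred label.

F (MAX): max(0, 8, -2, 6) = 8
G (MAX): max(7, 1, -8, 4) = 7
B (MIN): min(8, 7) = 7
C (MAX): max(-6, 8, 9) = 9
D (MAX): max(-1, -4, -8, 2) = 2
E (MAX): max(1, 7) = 7
A (MIN): min(9, 2, 7) = 2
MAX prefers the higher value; B=7, A=2. B is better since 7 > 2.

B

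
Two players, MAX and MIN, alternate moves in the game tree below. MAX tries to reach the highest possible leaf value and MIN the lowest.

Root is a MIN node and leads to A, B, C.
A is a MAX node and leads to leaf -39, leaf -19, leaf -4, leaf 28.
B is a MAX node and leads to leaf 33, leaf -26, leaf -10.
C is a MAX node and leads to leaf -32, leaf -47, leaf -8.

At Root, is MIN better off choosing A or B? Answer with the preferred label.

A (MAX): max(-39, -19, -4, 28) = 28
B (MAX): max(33, -26, -10) = 33
MIN prefers the lower value; A=28, B=33. A is better since 28 < 33.

A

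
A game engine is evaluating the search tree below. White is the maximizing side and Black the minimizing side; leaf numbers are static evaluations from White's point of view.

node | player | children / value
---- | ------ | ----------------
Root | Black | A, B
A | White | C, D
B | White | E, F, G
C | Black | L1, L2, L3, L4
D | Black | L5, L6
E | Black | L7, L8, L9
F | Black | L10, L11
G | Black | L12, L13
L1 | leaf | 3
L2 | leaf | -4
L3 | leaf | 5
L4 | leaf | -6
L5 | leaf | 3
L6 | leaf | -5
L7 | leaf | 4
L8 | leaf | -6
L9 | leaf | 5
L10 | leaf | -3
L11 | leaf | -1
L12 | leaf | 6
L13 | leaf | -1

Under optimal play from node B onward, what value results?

-1

E (Black): min(4, -6, 5) = -6
F (Black): min(-3, -1) = -3
G (Black): min(6, -1) = -1
B (White): max(-6, -3, -1) = -1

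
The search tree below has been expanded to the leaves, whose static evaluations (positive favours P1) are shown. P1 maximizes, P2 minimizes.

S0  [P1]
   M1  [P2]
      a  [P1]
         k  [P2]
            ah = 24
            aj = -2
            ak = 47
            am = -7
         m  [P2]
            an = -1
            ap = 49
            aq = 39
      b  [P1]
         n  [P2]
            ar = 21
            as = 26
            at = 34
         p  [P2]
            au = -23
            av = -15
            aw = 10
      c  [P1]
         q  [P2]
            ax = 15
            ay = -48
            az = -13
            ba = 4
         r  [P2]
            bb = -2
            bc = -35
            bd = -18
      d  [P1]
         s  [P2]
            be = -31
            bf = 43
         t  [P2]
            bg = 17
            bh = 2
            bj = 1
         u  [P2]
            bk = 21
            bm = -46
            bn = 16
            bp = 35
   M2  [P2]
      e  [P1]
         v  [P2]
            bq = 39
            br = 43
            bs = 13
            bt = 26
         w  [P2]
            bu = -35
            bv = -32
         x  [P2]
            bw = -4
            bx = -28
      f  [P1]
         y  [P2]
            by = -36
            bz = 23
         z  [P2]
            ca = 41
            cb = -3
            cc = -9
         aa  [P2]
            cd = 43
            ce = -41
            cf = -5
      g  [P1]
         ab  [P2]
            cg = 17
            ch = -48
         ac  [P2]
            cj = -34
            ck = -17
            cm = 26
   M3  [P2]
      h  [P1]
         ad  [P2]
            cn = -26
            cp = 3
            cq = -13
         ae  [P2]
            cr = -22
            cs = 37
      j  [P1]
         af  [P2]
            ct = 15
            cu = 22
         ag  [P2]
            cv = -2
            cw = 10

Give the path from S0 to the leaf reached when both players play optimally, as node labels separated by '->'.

k (P2): min(24, -2, 47, -7) = -7
m (P2): min(-1, 49, 39) = -1
a (P1): max(-7, -1) = -1
n (P2): min(21, 26, 34) = 21
p (P2): min(-23, -15, 10) = -23
b (P1): max(21, -23) = 21
q (P2): min(15, -48, -13, 4) = -48
r (P2): min(-2, -35, -18) = -35
c (P1): max(-48, -35) = -35
s (P2): min(-31, 43) = -31
t (P2): min(17, 2, 1) = 1
u (P2): min(21, -46, 16, 35) = -46
d (P1): max(-31, 1, -46) = 1
M1 (P2): min(-1, 21, -35, 1) = -35
v (P2): min(39, 43, 13, 26) = 13
w (P2): min(-35, -32) = -35
x (P2): min(-4, -28) = -28
e (P1): max(13, -35, -28) = 13
y (P2): min(-36, 23) = -36
z (P2): min(41, -3, -9) = -9
aa (P2): min(43, -41, -5) = -41
f (P1): max(-36, -9, -41) = -9
ab (P2): min(17, -48) = -48
ac (P2): min(-34, -17, 26) = -34
g (P1): max(-48, -34) = -34
M2 (P2): min(13, -9, -34) = -34
ad (P2): min(-26, 3, -13) = -26
ae (P2): min(-22, 37) = -22
h (P1): max(-26, -22) = -22
af (P2): min(15, 22) = 15
ag (P2): min(-2, 10) = -2
j (P1): max(15, -2) = 15
M3 (P2): min(-22, 15) = -22
S0 (P1): max(-35, -34, -22) = -22
At S0, P1 picks M3 (highest: -22).
At M3, P2 picks h (lowest: -22).
At h, P1 picks ae (highest: -22).
At ae, P2 picks cr (lowest: -22).
Terminal value -22.

S0 -> M3 -> h -> ae -> cr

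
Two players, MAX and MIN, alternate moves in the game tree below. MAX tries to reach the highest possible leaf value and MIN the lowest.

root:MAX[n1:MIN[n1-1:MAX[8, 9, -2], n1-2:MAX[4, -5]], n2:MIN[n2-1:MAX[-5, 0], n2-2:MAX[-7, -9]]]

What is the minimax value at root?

n1-1 (MAX): max(8, 9, -2) = 9
n1-2 (MAX): max(4, -5) = 4
n1 (MIN): min(9, 4) = 4
n2-1 (MAX): max(-5, 0) = 0
n2-2 (MAX): max(-7, -9) = -7
n2 (MIN): min(0, -7) = -7
root (MAX): max(4, -7) = 4

4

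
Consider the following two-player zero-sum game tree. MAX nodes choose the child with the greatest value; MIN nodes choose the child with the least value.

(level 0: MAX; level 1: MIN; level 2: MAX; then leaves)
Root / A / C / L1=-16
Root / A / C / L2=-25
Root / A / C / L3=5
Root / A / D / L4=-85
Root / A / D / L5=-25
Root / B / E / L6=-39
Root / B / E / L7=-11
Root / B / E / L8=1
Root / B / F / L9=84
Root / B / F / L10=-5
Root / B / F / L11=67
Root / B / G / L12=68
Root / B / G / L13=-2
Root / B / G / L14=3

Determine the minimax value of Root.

1

C (MAX): max(-16, -25, 5) = 5
D (MAX): max(-85, -25) = -25
A (MIN): min(5, -25) = -25
E (MAX): max(-39, -11, 1) = 1
F (MAX): max(84, -5, 67) = 84
G (MAX): max(68, -2, 3) = 68
B (MIN): min(1, 84, 68) = 1
Root (MAX): max(-25, 1) = 1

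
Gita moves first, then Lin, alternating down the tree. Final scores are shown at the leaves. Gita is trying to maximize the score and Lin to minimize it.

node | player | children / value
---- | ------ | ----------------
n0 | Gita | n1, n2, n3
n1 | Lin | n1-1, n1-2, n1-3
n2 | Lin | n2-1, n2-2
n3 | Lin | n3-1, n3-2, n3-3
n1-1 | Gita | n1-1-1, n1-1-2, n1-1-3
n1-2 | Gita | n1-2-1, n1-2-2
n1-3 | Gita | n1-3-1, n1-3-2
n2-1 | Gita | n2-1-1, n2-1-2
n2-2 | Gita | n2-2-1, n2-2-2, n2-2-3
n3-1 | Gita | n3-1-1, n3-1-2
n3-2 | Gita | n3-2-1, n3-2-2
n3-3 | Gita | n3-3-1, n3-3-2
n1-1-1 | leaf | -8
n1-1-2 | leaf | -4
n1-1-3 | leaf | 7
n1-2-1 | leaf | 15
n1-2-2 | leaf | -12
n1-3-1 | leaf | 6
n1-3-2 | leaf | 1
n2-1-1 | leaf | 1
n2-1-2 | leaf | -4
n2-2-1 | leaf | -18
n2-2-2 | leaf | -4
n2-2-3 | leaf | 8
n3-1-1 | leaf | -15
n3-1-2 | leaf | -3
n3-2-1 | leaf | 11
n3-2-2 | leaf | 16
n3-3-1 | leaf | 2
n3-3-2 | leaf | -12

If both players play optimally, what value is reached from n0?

6

n1-1 (Gita): max(-8, -4, 7) = 7
n1-2 (Gita): max(15, -12) = 15
n1-3 (Gita): max(6, 1) = 6
n1 (Lin): min(7, 15, 6) = 6
n2-1 (Gita): max(1, -4) = 1
n2-2 (Gita): max(-18, -4, 8) = 8
n2 (Lin): min(1, 8) = 1
n3-1 (Gita): max(-15, -3) = -3
n3-2 (Gita): max(11, 16) = 16
n3-3 (Gita): max(2, -12) = 2
n3 (Lin): min(-3, 16, 2) = -3
n0 (Gita): max(6, 1, -3) = 6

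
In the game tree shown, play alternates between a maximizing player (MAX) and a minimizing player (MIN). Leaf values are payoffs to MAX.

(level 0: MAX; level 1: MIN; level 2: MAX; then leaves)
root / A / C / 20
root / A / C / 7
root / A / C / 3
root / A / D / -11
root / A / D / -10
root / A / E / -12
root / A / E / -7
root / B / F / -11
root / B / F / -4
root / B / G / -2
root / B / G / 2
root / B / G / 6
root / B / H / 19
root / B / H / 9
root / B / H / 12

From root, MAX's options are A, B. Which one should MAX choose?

C (MAX): max(20, 7, 3) = 20
D (MAX): max(-11, -10) = -10
E (MAX): max(-12, -7) = -7
A (MIN): min(20, -10, -7) = -10
F (MAX): max(-11, -4) = -4
G (MAX): max(-2, 2, 6) = 6
H (MAX): max(19, 9, 12) = 19
B (MIN): min(-4, 6, 19) = -4
root (MAX): max(-10, -4) = -4
MAX at root wants the highest of {A=-10, B=-4}, so chooses B.

B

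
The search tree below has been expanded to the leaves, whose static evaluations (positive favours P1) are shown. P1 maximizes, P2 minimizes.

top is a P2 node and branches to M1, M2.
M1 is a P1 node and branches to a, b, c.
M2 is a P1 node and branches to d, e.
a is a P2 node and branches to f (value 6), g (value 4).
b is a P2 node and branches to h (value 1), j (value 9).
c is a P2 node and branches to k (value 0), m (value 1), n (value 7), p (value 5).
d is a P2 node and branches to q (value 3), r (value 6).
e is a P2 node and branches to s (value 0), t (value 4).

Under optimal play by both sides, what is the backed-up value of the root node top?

a (P2): min(6, 4) = 4
b (P2): min(1, 9) = 1
c (P2): min(0, 1, 7, 5) = 0
M1 (P1): max(4, 1, 0) = 4
d (P2): min(3, 6) = 3
e (P2): min(0, 4) = 0
M2 (P1): max(3, 0) = 3
top (P2): min(4, 3) = 3

3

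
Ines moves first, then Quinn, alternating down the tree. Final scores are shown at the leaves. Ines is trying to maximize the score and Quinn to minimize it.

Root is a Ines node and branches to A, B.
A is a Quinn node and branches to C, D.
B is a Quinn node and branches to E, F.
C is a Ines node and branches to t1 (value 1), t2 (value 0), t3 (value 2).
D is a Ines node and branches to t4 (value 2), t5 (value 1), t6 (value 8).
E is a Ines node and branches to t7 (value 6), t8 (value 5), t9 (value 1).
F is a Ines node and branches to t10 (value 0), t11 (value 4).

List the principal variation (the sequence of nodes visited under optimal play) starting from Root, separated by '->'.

C (Ines): max(1, 0, 2) = 2
D (Ines): max(2, 1, 8) = 8
A (Quinn): min(2, 8) = 2
E (Ines): max(6, 5, 1) = 6
F (Ines): max(0, 4) = 4
B (Quinn): min(6, 4) = 4
Root (Ines): max(2, 4) = 4
At Root, Ines picks B (highest: 4).
At B, Quinn picks F (lowest: 4).
At F, Ines picks t11 (highest: 4).
Terminal value 4.

Root -> B -> F -> t11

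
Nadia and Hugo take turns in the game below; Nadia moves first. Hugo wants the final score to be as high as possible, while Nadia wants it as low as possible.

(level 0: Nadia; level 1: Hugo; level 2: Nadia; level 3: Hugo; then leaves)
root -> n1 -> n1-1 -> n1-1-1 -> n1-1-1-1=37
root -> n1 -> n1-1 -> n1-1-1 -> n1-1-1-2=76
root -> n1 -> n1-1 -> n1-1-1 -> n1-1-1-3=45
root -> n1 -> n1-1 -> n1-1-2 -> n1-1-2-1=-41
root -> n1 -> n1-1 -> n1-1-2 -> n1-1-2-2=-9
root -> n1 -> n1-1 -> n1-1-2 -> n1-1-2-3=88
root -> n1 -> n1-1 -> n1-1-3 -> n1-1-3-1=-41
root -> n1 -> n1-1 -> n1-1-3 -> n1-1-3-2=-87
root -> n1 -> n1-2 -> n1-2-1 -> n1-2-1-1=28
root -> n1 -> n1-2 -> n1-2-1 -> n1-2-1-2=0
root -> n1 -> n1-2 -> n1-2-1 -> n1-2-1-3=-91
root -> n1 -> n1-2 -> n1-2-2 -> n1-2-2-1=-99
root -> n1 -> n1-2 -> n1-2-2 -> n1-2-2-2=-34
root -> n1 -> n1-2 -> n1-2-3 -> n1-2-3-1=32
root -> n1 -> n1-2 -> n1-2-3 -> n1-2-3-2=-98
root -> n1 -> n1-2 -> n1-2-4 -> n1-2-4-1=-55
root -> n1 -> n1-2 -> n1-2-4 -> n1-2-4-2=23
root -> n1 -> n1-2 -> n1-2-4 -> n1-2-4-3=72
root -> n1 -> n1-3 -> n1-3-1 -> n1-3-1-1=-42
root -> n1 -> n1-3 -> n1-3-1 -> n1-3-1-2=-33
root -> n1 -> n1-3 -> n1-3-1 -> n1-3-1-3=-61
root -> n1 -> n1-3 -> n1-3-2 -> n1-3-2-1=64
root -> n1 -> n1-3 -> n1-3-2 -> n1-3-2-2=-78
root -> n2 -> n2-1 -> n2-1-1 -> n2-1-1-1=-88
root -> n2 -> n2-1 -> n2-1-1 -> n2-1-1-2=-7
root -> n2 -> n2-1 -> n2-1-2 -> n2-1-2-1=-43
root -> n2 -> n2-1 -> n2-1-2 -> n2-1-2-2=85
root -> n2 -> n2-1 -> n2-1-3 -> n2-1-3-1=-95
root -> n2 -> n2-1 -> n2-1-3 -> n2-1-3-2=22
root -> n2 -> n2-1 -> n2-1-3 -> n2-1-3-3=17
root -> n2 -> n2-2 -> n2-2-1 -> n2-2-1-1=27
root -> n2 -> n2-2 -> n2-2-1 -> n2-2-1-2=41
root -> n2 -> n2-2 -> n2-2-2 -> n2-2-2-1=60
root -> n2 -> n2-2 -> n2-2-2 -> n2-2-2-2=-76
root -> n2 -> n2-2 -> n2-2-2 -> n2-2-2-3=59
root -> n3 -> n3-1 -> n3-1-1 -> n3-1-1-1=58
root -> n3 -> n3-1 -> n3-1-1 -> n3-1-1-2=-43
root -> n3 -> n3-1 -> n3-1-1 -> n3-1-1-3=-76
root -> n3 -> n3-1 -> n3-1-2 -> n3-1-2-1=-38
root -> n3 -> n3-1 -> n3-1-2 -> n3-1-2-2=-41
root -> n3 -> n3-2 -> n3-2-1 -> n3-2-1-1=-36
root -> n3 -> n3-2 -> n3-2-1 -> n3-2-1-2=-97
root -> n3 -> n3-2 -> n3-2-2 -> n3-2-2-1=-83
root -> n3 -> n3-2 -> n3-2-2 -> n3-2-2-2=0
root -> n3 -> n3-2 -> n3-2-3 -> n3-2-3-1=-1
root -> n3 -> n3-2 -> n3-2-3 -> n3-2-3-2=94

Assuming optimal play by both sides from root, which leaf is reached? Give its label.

n3-2-1-1

n1-1-1 (Hugo): max(37, 76, 45) = 76
n1-1-2 (Hugo): max(-41, -9, 88) = 88
n1-1-3 (Hugo): max(-41, -87) = -41
n1-1 (Nadia): min(76, 88, -41) = -41
n1-2-1 (Hugo): max(28, 0, -91) = 28
n1-2-2 (Hugo): max(-99, -34) = -34
n1-2-3 (Hugo): max(32, -98) = 32
n1-2-4 (Hugo): max(-55, 23, 72) = 72
n1-2 (Nadia): min(28, -34, 32, 72) = -34
n1-3-1 (Hugo): max(-42, -33, -61) = -33
n1-3-2 (Hugo): max(64, -78) = 64
n1-3 (Nadia): min(-33, 64) = -33
n1 (Hugo): max(-41, -34, -33) = -33
n2-1-1 (Hugo): max(-88, -7) = -7
n2-1-2 (Hugo): max(-43, 85) = 85
n2-1-3 (Hugo): max(-95, 22, 17) = 22
n2-1 (Nadia): min(-7, 85, 22) = -7
n2-2-1 (Hugo): max(27, 41) = 41
n2-2-2 (Hugo): max(60, -76, 59) = 60
n2-2 (Nadia): min(41, 60) = 41
n2 (Hugo): max(-7, 41) = 41
n3-1-1 (Hugo): max(58, -43, -76) = 58
n3-1-2 (Hugo): max(-38, -41) = -38
n3-1 (Nadia): min(58, -38) = -38
n3-2-1 (Hugo): max(-36, -97) = -36
n3-2-2 (Hugo): max(-83, 0) = 0
n3-2-3 (Hugo): max(-1, 94) = 94
n3-2 (Nadia): min(-36, 0, 94) = -36
n3 (Hugo): max(-38, -36) = -36
root (Nadia): min(-33, 41, -36) = -36
At root, Nadia picks n3 (lowest: -36).
At n3, Hugo picks n3-2 (highest: -36).
At n3-2, Nadia picks n3-2-1 (lowest: -36).
At n3-2-1, Hugo picks n3-2-1-1 (highest: -36).
Terminal value -36.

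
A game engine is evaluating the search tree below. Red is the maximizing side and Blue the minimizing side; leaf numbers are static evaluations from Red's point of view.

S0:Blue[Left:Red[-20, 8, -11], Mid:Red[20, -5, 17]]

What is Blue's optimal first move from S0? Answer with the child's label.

Left (Red): max(-20, 8, -11) = 8
Mid (Red): max(20, -5, 17) = 20
S0 (Blue): min(8, 20) = 8
Blue at S0 wants the lowest of {Left=8, Mid=20}, so chooses Left.

Left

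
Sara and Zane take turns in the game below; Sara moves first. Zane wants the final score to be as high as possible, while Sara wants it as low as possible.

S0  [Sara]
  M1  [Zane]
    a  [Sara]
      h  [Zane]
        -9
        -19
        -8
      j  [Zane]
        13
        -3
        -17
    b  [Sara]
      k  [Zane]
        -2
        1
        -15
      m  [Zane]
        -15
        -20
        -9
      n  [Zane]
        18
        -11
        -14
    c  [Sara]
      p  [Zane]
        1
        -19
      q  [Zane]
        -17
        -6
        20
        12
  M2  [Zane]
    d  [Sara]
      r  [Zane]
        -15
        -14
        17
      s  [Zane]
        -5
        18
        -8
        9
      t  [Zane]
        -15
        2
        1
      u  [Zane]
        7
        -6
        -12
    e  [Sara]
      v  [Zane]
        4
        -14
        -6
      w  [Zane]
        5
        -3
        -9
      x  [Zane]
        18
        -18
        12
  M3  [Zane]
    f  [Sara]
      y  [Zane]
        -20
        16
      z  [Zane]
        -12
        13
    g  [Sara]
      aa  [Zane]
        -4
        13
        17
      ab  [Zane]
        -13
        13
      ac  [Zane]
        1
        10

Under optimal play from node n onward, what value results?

n (Zane): max(18, -11, -14) = 18

18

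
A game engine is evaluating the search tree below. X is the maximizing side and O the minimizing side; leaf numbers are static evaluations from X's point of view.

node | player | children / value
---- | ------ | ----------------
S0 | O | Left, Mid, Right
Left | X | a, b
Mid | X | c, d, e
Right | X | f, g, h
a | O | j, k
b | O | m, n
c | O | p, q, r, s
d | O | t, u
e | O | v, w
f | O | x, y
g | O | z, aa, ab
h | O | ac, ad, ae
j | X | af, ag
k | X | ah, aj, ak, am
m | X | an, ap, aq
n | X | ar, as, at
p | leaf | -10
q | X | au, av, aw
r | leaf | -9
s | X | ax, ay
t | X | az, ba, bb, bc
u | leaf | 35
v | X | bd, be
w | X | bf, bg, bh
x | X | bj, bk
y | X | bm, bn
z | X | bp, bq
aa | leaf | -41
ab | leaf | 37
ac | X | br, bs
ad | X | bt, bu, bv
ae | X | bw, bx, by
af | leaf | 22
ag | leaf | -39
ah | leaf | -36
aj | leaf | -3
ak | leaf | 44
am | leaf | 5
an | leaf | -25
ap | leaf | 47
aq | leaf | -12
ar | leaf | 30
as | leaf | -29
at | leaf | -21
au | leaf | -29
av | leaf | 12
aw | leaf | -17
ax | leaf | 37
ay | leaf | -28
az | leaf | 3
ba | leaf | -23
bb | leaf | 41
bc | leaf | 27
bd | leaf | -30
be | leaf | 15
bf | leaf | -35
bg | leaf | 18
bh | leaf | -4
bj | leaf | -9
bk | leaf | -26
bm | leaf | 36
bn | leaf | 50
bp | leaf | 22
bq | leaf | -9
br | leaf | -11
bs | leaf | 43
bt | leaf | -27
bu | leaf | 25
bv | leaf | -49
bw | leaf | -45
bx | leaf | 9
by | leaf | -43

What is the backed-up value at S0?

j (X): max(22, -39) = 22
k (X): max(-36, -3, 44, 5) = 44
a (O): min(22, 44) = 22
m (X): max(-25, 47, -12) = 47
n (X): max(30, -29, -21) = 30
b (O): min(47, 30) = 30
Left (X): max(22, 30) = 30
q (X): max(-29, 12, -17) = 12
s (X): max(37, -28) = 37
c (O): min(-10, 12, -9, 37) = -10
t (X): max(3, -23, 41, 27) = 41
d (O): min(41, 35) = 35
v (X): max(-30, 15) = 15
w (X): max(-35, 18, -4) = 18
e (O): min(15, 18) = 15
Mid (X): max(-10, 35, 15) = 35
x (X): max(-9, -26) = -9
y (X): max(36, 50) = 50
f (O): min(-9, 50) = -9
z (X): max(22, -9) = 22
g (O): min(22, -41, 37) = -41
ac (X): max(-11, 43) = 43
ad (X): max(-27, 25, -49) = 25
ae (X): max(-45, 9, -43) = 9
h (O): min(43, 25, 9) = 9
Right (X): max(-9, -41, 9) = 9
S0 (O): min(30, 35, 9) = 9

9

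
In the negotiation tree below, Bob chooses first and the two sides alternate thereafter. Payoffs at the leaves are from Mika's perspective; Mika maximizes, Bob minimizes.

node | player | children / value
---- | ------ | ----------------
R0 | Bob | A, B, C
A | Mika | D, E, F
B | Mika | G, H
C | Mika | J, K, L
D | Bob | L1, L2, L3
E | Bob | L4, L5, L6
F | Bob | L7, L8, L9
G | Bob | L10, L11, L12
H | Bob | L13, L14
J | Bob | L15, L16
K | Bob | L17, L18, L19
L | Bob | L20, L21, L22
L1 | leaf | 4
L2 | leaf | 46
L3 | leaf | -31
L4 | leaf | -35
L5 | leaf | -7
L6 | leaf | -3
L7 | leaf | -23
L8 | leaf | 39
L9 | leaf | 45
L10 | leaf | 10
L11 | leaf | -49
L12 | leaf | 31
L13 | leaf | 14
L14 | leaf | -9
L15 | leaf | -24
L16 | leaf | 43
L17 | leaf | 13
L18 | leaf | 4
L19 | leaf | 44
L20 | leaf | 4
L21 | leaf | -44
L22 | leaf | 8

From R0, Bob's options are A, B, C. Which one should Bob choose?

D (Bob): min(4, 46, -31) = -31
E (Bob): min(-35, -7, -3) = -35
F (Bob): min(-23, 39, 45) = -23
A (Mika): max(-31, -35, -23) = -23
G (Bob): min(10, -49, 31) = -49
H (Bob): min(14, -9) = -9
B (Mika): max(-49, -9) = -9
J (Bob): min(-24, 43) = -24
K (Bob): min(13, 4, 44) = 4
L (Bob): min(4, -44, 8) = -44
C (Mika): max(-24, 4, -44) = 4
R0 (Bob): min(-23, -9, 4) = -23
Bob at R0 wants the lowest of {A=-23, B=-9, C=4}, so chooses A.

A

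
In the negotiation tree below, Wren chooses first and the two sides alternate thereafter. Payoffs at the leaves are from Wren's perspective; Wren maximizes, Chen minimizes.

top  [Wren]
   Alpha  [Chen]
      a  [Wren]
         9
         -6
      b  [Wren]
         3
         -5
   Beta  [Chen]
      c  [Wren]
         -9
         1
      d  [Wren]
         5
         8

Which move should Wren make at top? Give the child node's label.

Alpha

a (Wren): max(9, -6) = 9
b (Wren): max(3, -5) = 3
Alpha (Chen): min(9, 3) = 3
c (Wren): max(-9, 1) = 1
d (Wren): max(5, 8) = 8
Beta (Chen): min(1, 8) = 1
top (Wren): max(3, 1) = 3
Wren at top wants the highest of {Alpha=3, Beta=1}, so chooses Alpha.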